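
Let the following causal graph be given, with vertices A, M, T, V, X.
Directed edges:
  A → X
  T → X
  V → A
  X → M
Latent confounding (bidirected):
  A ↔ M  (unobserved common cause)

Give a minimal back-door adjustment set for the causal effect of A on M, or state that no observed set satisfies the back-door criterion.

desc(A)\{A}={M,X}; candidates ⊆ {T,V}.
A↔M: latent back-door arc(s) into A.
size 0: {}; under {} A still reaches {M,V} ∋ M.
size 1: {T}, {V}; under {T} A still reaches {M,V} ∋ M.
size 2: {T,V}; under {T,V} A still reaches {M} ∋ M.
A↔M cannot be blocked by any observed set — no back-door set.

A→M: no observed back-door set.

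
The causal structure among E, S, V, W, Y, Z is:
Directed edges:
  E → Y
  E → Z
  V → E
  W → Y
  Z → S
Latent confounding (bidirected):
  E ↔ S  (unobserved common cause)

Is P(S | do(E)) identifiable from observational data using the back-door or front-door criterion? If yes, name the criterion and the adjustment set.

desc(E)\{E}={S,Y,Z}; candidates ⊆ {V,W}.
E↔S: latent back-door arc(s) into E.
size 0: {}; under {} E still reaches {S,V} ∋ S.
size 1: {V}, {W}; under {V} E still reaches {S} ∋ S.
size 2: {V,W}; under {V,W} E still reaches {S} ∋ S.
E↔S cannot be blocked by any observed set — no back-door set.
{Z}: (i) intercepts every directed E→S path; (ii) no back-door E→{Z}; (iii) {E} blocks every back-door {Z}→S. Front-door holds.
P(S|do(E)) = Σ_{Z} P(Z|E) Σ_{E'} P(S|Z,E')P(E').

P(S|do(E)): frontdoor, adjust for {Z}.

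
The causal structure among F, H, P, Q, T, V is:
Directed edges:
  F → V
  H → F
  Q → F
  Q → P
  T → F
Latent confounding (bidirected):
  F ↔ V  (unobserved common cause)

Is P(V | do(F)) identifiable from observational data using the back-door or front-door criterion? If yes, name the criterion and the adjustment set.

desc(F)\{F}={V}; candidates ⊆ {H,P,Q,T}.
F↔V: latent back-door arc(s) into F.
size 0: {}; under {} F still reaches {H,P,Q,T,V} ∋ V.
size 1: {H}, {P}, {Q} …(+1); under {H} F still reaches {P,Q,T,V} ∋ V.
size 2: {H,P}, {H,Q}, {H,T} …(+3); under {H,P} F still reaches {Q,T,V} ∋ V.
F↔V cannot be blocked by any observed set — no back-door set.
No mediator lies on a directed F→…→V path.
Neither criterion identifies P(V|do(F)) in this graph.

P(V|do(F)): not identifiable (no BD/FD set).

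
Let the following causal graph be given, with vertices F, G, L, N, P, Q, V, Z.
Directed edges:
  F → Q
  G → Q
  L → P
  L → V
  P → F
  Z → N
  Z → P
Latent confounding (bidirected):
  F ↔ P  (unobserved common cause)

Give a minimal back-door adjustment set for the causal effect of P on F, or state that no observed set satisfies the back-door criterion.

desc(P)\{P}={F,Q}; candidates ⊆ {G,L,N,V,Z}.
P↔F: latent back-door arc(s) into P.
size 0: {}; under {} P still reaches {F,L,N,Q,V,Z} ∋ F.
size 1: {G}, {L}, {N} …(+2); under {G} P still reaches {F,L,N,Q,V,Z} ∋ F.
size 2: {G,L}, {G,N}, {G,V} …(+7); under {G,L} P still reaches {F,N,Q,Z} ∋ F.
P↔F cannot be blocked by any observed set — no back-door set.

P→F: no observed back-door set.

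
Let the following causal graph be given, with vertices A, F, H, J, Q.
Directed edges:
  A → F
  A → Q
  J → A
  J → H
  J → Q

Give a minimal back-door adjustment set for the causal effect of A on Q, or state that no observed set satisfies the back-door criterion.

A→Q: minimal back-door set {J}.

desc(A)\{A}={F,Q}; candidates ⊆ {H,J}.
size 0: {}; under {} A still reaches {H,J,Q} ∋ Q.
{J}: A⊥Q given {J} in G with A→· removed — back-door holds.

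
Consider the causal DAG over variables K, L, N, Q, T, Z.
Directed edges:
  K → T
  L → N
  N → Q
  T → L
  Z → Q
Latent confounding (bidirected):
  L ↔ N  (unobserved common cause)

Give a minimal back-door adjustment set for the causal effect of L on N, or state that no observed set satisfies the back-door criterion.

desc(L)\{L}={N,Q}; candidates ⊆ {K,T,Z}.
L↔N: latent back-door arc(s) into L.
size 0: {}; under {} L still reaches {K,N,Q,T} ∋ N.
size 1: {K}, {T}, {Z}; under {K} L still reaches {N,Q,T} ∋ N.
size 2: {K,T}, {K,Z}, {T,Z}; under {K,T} L still reaches {N,Q} ∋ N.
L↔N cannot be blocked by any observed set — no back-door set.

L→N: no observed back-door set.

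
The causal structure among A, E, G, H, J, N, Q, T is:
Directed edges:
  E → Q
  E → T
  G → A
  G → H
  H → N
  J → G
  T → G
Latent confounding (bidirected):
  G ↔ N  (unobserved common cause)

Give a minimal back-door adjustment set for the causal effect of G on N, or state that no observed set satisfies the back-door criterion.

desc(G)\{G}={A,H,N}; candidates ⊆ {E,J,Q,T}.
G↔N: latent back-door arc(s) into G.
size 0: {}; under {} G still reaches {E,J,N,Q,T} ∋ N.
size 1: {E}, {J}, {Q} …(+1); under {E} G still reaches {J,N,T} ∋ N.
size 2: {E,J}, {E,Q}, {E,T} …(+3); under {E,J} G still reaches {N,T} ∋ N.
G↔N cannot be blocked by any observed set — no back-door set.

G→N: no observed back-door set.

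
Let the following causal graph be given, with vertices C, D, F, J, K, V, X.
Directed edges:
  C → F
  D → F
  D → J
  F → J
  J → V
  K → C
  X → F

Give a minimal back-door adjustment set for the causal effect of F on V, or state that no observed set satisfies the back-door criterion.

F→V: minimal back-door set {D}.

desc(F)\{F}={J,V}; candidates ⊆ {C,D,K,X}.
size 0: {}; under {} F still reaches {C,D,J,K,V,X} ∋ V.
{D}: F⊥V given {D} in G with F→· removed — back-door holds.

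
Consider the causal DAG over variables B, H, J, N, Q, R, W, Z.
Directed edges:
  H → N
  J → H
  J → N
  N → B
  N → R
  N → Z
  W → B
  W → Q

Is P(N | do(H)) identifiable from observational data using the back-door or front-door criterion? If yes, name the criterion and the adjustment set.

desc(H)\{H}={B,N,R,Z}; candidates ⊆ {J,Q,W}.
size 0: {}; under {} H still reaches {B,J,N,R,Z} ∋ N.
{J}: H⊥N given {J} in G with H→· removed — back-door holds.
P(N|do(H)) = Σ_{J} P(N|H,J)·P(J).

P(N|do(H)): backdoor, adjust for {J}.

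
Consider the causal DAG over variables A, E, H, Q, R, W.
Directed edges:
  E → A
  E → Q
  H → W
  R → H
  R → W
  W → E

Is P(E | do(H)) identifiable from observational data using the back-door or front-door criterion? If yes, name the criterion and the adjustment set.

P(E|do(H)): backdoor, adjust for {R}.

desc(H)\{H}={A,E,Q,W}; candidates ⊆ {R}.
size 0: {}; under {} H still reaches {A,E,Q,R,W} ∋ E.
{R}: H⊥E given {R} in G with H→· removed — back-door holds.
P(E|do(H)) = Σ_{R} P(E|H,R)·P(R).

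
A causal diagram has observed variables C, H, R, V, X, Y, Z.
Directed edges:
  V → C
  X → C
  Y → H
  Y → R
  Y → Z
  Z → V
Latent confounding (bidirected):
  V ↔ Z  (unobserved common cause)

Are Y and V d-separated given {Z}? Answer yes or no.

Bayes-Ball from Y | {Z} reaches {C,H,R,V}.
V ∈ reach(Y|{Z}) ⇒ Y ⊥̸ V | {Z}.

No — Y and V are d-connected given {Z}.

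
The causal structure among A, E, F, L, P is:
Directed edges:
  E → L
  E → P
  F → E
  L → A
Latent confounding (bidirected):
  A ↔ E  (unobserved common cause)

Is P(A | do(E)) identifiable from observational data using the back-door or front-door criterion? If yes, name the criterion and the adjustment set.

desc(E)\{E}={A,L,P}; candidates ⊆ {F}.
E↔A: latent back-door arc(s) into E.
size 0: {}; under {} E still reaches {A,F} ∋ A.
size 1: {F}; under {F} E still reaches {A} ∋ A.
E↔A cannot be blocked by any observed set — no back-door set.
{L}: (i) intercepts every directed E→A path; (ii) no back-door E→{L}; (iii) {E} blocks every back-door {L}→A. Front-door holds.
P(A|do(E)) = Σ_{L} P(L|E) Σ_{E'} P(A|L,E')P(E').

P(A|do(E)): frontdoor, adjust for {L}.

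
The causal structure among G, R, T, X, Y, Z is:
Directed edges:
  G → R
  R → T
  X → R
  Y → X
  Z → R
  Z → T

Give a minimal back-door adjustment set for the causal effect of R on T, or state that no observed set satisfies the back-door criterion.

R→T: minimal back-door set {Z}.

desc(R)\{R}={T}; candidates ⊆ {G,X,Y,Z}.
size 0: {}; under {} R still reaches {G,T,X,Y,Z} ∋ T.
{Z}: R⊥T given {Z} in G with R→· removed — back-door holds.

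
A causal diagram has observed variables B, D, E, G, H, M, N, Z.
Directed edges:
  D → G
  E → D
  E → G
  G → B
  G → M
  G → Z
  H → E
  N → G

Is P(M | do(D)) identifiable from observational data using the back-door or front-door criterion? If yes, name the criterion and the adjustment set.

P(M|do(D)): backdoor, adjust for {E}.

desc(D)\{D}={B,G,M,Z}; candidates ⊆ {E,H,N}.
size 0: {}; under {} D still reaches {B,E,G,H,M,Z} ∋ M.
{E}: D⊥M given {E} in G with D→· removed — back-door holds.
P(M|do(D)) = Σ_{E} P(M|D,E)·P(E).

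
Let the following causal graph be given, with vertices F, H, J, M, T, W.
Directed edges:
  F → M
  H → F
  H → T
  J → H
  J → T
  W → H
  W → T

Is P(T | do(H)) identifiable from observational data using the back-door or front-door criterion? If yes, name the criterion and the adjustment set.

desc(H)\{H}={F,M,T}; candidates ⊆ {J,W}.
size 0: {}; under {} H still reaches {J,T,W} ∋ T.
size 1: {J}, {W}; under {J} H still reaches {T,W} ∋ T.
{J,W}: H⊥T given {J,W} in G with H→· removed — back-door holds.
P(T|do(H)) = Σ_{J,W} P(T|H,J,W)·P(J,W).

P(T|do(H)): backdoor, adjust for {J, W}.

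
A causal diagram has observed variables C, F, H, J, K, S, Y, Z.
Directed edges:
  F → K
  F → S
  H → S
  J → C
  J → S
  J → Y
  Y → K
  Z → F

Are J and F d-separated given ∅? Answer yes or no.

Yes — J ⊥ F | ∅.

Bayes-Ball from J | ∅ reaches {C,K,S,Y}.
F ∉ reach(J|∅) ⇒ J ⊥ F | ∅.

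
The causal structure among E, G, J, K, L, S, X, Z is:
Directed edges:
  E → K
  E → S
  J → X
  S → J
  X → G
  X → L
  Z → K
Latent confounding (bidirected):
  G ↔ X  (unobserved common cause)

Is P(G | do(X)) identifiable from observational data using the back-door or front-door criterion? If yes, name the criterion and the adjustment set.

desc(X)\{X}={G,L}; candidates ⊆ {E,J,K,S,Z}.
X↔G: latent back-door arc(s) into X.
size 0: {}; under {} X still reaches {E,G,J,K,S} ∋ G.
size 1: {E}, {J}, {K} …(+2); under {E} X still reaches {G,J,S} ∋ G.
size 2: {E,J}, {E,K}, {E,S} …(+7); under {E,J} X still reaches {G} ∋ G.
X↔G cannot be blocked by any observed set — no back-door set.
No mediator lies on a directed X→…→G path.
Neither criterion identifies P(G|do(X)) in this graph.

P(G|do(X)): not identifiable (no BD/FD set).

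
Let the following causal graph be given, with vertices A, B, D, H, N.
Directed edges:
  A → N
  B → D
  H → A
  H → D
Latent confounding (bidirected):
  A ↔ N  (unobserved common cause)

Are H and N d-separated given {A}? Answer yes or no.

Bayes-Ball from H | {A} reaches {D,N}.
N ∈ reach(H|{A}) ⇒ H ⊥̸ N | {A}.

No — H and N are d-connected given {A}.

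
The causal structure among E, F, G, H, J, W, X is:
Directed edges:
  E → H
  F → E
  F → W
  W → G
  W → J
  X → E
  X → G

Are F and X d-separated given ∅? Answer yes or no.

Yes — F ⊥ X | ∅.

Bayes-Ball from F | ∅ reaches {E,G,H,J,W}.
X ∉ reach(F|∅) ⇒ F ⊥ X | ∅.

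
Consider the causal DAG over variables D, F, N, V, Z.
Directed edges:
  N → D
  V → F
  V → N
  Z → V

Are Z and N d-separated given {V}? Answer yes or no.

Bayes-Ball from Z | {V} reaches ∅.
N ∉ reach(Z|{V}) ⇒ Z ⊥ N | {V}.

Yes — Z ⊥ N | {V}.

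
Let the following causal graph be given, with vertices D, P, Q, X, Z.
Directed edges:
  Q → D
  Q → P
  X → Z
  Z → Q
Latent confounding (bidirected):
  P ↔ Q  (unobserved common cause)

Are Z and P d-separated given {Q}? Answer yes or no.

No — Z and P are d-connected given {Q}.

Bayes-Ball from Z | {Q} reaches {P,X}.
P ∈ reach(Z|{Q}) ⇒ Z ⊥̸ P | {Q}.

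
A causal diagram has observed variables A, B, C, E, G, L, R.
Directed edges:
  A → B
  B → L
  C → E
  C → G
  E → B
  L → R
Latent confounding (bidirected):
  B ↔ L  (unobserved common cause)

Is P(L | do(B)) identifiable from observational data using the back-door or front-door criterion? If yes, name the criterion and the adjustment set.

desc(B)\{B}={L,R}; candidates ⊆ {A,C,E,G}.
B↔L: latent back-door arc(s) into B.
size 0: {}; under {} B still reaches {A,C,E,G,L,R} ∋ L.
size 1: {A}, {C}, {E} …(+1); under {A} B still reaches {C,E,G,L,R} ∋ L.
size 2: {A,C}, {A,E}, {A,G} …(+3); under {A,C} B still reaches {E,L,R} ∋ L.
B↔L cannot be blocked by any observed set — no back-door set.
No mediator lies on a directed B→…→L path.
Neither criterion identifies P(L|do(B)) in this graph.

P(L|do(B)): not identifiable (no BD/FD set).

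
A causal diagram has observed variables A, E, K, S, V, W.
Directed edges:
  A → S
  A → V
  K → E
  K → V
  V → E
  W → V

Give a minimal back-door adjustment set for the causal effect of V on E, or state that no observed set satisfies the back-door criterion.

desc(V)\{V}={E}; candidates ⊆ {A,K,S,W}.
size 0: {}; under {} V still reaches {A,E,K,S,W} ∋ E.
{K}: V⊥E given {K} in G with V→· removed — back-door holds.

V→E: minimal back-door set {K}.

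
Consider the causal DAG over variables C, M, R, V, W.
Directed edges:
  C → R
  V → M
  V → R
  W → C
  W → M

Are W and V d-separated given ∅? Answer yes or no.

Bayes-Ball from W | ∅ reaches {C,M,R}.
V ∉ reach(W|∅) ⇒ W ⊥ V | ∅.

Yes — W ⊥ V | ∅.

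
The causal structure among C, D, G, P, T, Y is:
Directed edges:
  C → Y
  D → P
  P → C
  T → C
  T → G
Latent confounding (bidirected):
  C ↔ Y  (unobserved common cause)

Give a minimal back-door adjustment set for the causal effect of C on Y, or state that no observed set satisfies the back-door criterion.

C→Y: no observed back-door set.

desc(C)\{C}={Y}; candidates ⊆ {D,G,P,T}.
C↔Y: latent back-door arc(s) into C.
size 0: {}; under {} C still reaches {D,G,P,T,Y} ∋ Y.
size 1: {D}, {G}, {P} …(+1); under {D} C still reaches {G,P,T,Y} ∋ Y.
size 2: {D,G}, {D,P}, {D,T} …(+3); under {D,G} C still reaches {P,T,Y} ∋ Y.
C↔Y cannot be blocked by any observed set — no back-door set.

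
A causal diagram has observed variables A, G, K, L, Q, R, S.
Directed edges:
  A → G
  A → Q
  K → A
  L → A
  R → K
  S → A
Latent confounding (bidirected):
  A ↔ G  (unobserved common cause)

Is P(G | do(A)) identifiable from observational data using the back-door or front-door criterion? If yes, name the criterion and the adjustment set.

P(G|do(A)): not identifiable (no BD/FD set).

desc(A)\{A}={G,Q}; candidates ⊆ {K,L,R,S}.
A↔G: latent back-door arc(s) into A.
size 0: {}; under {} A still reaches {G,K,L,R,S} ∋ G.
size 1: {K}, {L}, {R} …(+1); under {K} A still reaches {G,L,S} ∋ G.
size 2: {K,L}, {K,R}, {K,S} …(+3); under {K,L} A still reaches {G,S} ∋ G.
A↔G cannot be blocked by any observed set — no back-door set.
No mediator lies on a directed A→…→G path.
Neither criterion identifies P(G|do(A)) in this graph.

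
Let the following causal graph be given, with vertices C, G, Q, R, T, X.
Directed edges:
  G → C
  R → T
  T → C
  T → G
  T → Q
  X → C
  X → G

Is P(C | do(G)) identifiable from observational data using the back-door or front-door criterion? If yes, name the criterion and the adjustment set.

P(C|do(G)): backdoor, adjust for {T, X}.

desc(G)\{G}={C}; candidates ⊆ {Q,R,T,X}.
size 0: {}; under {} G still reaches {C,Q,R,T,X} ∋ C.
size 1: {Q}, {R}, {T} …(+1); under {Q} G still reaches {C,R,T,X} ∋ C.
{T,X}: G⊥C given {T,X} in G with G→· removed — back-door holds.
P(C|do(G)) = Σ_{T,X} P(C|G,T,X)·P(T,X).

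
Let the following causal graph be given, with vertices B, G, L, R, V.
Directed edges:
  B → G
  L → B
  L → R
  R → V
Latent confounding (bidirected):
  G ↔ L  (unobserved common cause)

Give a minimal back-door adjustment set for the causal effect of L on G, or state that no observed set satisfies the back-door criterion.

L→G: no observed back-door set.

desc(L)\{L}={B,G,R,V}; candidates ⊆ {—}.
L↔G: latent back-door arc(s) into L.
size 0: {}; under {} L still reaches {G} ∋ G.
L↔G cannot be blocked by any observed set — no back-door set.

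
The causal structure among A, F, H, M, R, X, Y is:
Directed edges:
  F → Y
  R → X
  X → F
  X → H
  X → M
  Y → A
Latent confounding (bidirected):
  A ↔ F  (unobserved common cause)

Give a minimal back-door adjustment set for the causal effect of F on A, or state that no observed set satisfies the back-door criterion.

desc(F)\{F}={A,Y}; candidates ⊆ {H,M,R,X}.
F↔A: latent back-door arc(s) into F.
size 0: {}; under {} F still reaches {A,H,M,R,X} ∋ A.
size 1: {H}, {M}, {R} …(+1); under {H} F still reaches {A,M,R,X} ∋ A.
size 2: {H,M}, {H,R}, {H,X} …(+3); under {H,M} F still reaches {A,R,X} ∋ A.
F↔A cannot be blocked by any observed set — no back-door set.

F→A: no observed back-door set.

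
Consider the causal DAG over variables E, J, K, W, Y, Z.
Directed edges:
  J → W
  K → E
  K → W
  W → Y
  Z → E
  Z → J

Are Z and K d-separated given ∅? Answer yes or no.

Bayes-Ball from Z | ∅ reaches {E,J,W,Y}.
K ∉ reach(Z|∅) ⇒ Z ⊥ K | ∅.

Yes — Z ⊥ K | ∅.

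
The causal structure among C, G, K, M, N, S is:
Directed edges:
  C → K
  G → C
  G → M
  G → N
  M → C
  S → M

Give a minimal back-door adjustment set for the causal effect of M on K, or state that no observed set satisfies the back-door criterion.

M→K: minimal back-door set {G}.

desc(M)\{M}={C,K}; candidates ⊆ {G,N,S}.
size 0: {}; under {} M still reaches {C,G,K,N,S} ∋ K.
{G}: M⊥K given {G} in G with M→· removed — back-door holds.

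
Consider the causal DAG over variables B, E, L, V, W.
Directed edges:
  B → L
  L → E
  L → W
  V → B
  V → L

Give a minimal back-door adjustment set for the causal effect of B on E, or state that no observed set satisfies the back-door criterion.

B→E: minimal back-door set {V}.

desc(B)\{B}={E,L,W}; candidates ⊆ {V}.
size 0: {}; under {} B still reaches {E,L,V,W} ∋ E.
{V}: B⊥E given {V} in G with B→· removed — back-door holds.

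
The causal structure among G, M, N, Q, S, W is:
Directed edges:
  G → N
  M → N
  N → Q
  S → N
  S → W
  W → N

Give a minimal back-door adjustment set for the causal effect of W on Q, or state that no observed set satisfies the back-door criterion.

W→Q: minimal back-door set {S}.

desc(W)\{W}={N,Q}; candidates ⊆ {G,M,S}.
size 0: {}; under {} W still reaches {N,Q,S} ∋ Q.
{S}: W⊥Q given {S} in G with W→· removed — back-door holds.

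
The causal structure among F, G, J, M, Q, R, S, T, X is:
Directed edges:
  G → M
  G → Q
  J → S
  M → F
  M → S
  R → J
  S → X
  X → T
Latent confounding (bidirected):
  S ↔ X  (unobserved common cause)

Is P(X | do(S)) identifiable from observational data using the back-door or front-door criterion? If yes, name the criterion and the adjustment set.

P(X|do(S)): not identifiable (no BD/FD set).

desc(S)\{S}={T,X}; candidates ⊆ {F,G,J,M,Q,R}.
S↔X: latent back-door arc(s) into S.
size 0: {}; under {} S still reaches {F,G,J,M,Q,R,T,X} ∋ X.
size 1: {F}, {G}, {J} …(+3); under {F} S still reaches {G,J,M,Q,R,T,X} ∋ X.
size 2: {F,G}, {F,J}, {F,M} …(+12); under {F,G} S still reaches {J,M,R,T,X} ∋ X.
S↔X cannot be blocked by any observed set — no back-door set.
No mediator lies on a directed S→…→X path.
Neither criterion identifies P(X|do(S)) in this graph.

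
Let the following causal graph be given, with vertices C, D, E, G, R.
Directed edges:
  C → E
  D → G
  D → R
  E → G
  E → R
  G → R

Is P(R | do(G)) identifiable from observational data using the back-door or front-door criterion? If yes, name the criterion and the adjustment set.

desc(G)\{G}={R}; candidates ⊆ {C,D,E}.
size 0: {}; under {} G still reaches {C,D,E,R} ∋ R.
size 1: {C}, {D}, {E}; under {C} G still reaches {D,E,R} ∋ R.
{D,E}: G⊥R given {D,E} in G with G→· removed — back-door holds.
P(R|do(G)) = Σ_{D,E} P(R|G,D,E)·P(D,E).

P(R|do(G)): backdoor, adjust for {D, E}.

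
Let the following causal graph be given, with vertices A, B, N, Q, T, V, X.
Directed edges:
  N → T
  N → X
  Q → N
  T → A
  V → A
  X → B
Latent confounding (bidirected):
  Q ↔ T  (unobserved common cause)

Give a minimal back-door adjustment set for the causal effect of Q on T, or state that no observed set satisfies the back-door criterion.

desc(Q)\{Q}={A,B,N,T,X}; candidates ⊆ {V}.
Q↔T: latent back-door arc(s) into Q.
size 0: {}; under {} Q still reaches {A,T} ∋ T.
size 1: {V}; under {V} Q still reaches {A,T} ∋ T.
Q↔T cannot be blocked by any observed set — no back-door set.

Q→T: no observed back-door set.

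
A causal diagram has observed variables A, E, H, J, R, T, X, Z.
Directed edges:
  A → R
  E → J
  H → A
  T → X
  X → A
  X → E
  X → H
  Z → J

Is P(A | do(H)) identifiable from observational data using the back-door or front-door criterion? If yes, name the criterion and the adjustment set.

desc(H)\{H}={A,R}; candidates ⊆ {E,J,T,X,Z}.
size 0: {}; under {} H still reaches {A,E,J,R,T,X} ∋ A.
{X}: H⊥A given {X} in G with H→· removed — back-door holds.
P(A|do(H)) = Σ_{X} P(A|H,X)·P(X).

P(A|do(H)): backdoor, adjust for {X}.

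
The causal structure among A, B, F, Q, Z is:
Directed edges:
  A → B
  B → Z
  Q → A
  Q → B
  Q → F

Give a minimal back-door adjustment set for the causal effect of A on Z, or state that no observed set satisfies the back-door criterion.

A→Z: minimal back-door set {Q}.

desc(A)\{A}={B,Z}; candidates ⊆ {F,Q}.
size 0: {}; under {} A still reaches {B,F,Q,Z} ∋ Z.
{Q}: A⊥Z given {Q} in G with A→· removed — back-door holds.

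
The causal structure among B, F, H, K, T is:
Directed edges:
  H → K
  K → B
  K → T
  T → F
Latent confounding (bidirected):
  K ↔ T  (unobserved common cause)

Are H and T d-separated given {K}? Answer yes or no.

Bayes-Ball from H | {K} reaches {F,T}.
T ∈ reach(H|{K}) ⇒ H ⊥̸ T | {K}.

No — H and T are d-connected given {K}.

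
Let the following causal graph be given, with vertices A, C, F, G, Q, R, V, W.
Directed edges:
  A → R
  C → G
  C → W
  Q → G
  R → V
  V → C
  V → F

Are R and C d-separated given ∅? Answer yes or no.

No — R and C are d-connected given ∅.

Bayes-Ball from R | ∅ reaches {A,C,F,G,V,W}.
C ∈ reach(R|∅) ⇒ R ⊥̸ C | ∅.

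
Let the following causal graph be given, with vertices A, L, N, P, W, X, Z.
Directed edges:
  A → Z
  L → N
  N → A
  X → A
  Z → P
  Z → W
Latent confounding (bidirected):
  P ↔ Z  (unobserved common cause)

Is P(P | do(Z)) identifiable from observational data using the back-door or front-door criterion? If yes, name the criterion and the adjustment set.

desc(Z)\{Z}={P,W}; candidates ⊆ {A,L,N,X}.
Z↔P: latent back-door arc(s) into Z.
size 0: {}; under {} Z still reaches {A,L,N,P,X} ∋ P.
size 1: {A}, {L}, {N} …(+1); under {A} Z still reaches {P} ∋ P.
size 2: {A,L}, {A,N}, {A,X} …(+3); under {A,L} Z still reaches {P} ∋ P.
Z↔P cannot be blocked by any observed set — no back-door set.
No mediator lies on a directed Z→…→P path.
Neither criterion identifies P(P|do(Z)) in this graph.

P(P|do(Z)): not identifiable (no BD/FD set).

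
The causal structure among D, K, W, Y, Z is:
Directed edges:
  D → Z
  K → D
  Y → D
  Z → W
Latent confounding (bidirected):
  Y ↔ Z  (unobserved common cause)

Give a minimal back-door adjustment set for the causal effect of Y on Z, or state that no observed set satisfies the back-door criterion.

Y→Z: no observed back-door set.

desc(Y)\{Y}={D,W,Z}; candidates ⊆ {K}.
Y↔Z: latent back-door arc(s) into Y.
size 0: {}; under {} Y still reaches {W,Z} ∋ Z.
size 1: {K}; under {K} Y still reaches {W,Z} ∋ Z.
Y↔Z cannot be blocked by any observed set — no back-door set.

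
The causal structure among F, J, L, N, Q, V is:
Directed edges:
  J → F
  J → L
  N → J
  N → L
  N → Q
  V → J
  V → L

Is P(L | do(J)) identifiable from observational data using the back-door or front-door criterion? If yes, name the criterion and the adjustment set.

desc(J)\{J}={F,L}; candidates ⊆ {N,Q,V}.
size 0: {}; under {} J still reaches {L,N,Q,V} ∋ L.
size 1: {N}, {Q}, {V}; under {N} J still reaches {L,V} ∋ L.
{N,V}: J⊥L given {N,V} in G with J→· removed — back-door holds.
P(L|do(J)) = Σ_{N,V} P(L|J,N,V)·P(N,V).

P(L|do(J)): backdoor, adjust for {N, V}.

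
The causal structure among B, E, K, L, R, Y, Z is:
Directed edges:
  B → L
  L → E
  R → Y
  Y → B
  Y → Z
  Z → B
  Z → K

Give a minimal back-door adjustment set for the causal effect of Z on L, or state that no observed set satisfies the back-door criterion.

Z→L: minimal back-door set {Y}.

desc(Z)\{Z}={B,E,K,L}; candidates ⊆ {R,Y}.
size 0: {}; under {} Z still reaches {B,E,L,R,Y} ∋ L.
{Y}: Z⊥L given {Y} in G with Z→· removed — back-door holds.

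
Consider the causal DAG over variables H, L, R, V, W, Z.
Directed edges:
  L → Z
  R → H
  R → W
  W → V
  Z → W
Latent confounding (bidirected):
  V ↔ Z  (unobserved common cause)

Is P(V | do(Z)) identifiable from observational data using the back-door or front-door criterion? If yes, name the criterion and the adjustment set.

desc(Z)\{Z}={V,W}; candidates ⊆ {H,L,R}.
Z↔V: latent back-door arc(s) into Z.
size 0: {}; under {} Z still reaches {L,V} ∋ V.
size 1: {H}, {L}, {R}; under {H} Z still reaches {L,V} ∋ V.
size 2: {H,L}, {H,R}, {L,R}; under {H,L} Z still reaches {V} ∋ V.
Z↔V cannot be blocked by any observed set — no back-door set.
{W}: (i) intercepts every directed Z→V path; (ii) no back-door Z→{W}; (iii) {Z} blocks every back-door {W}→V. Front-door holds.
P(V|do(Z)) = Σ_{W} P(W|Z) Σ_{Z'} P(V|W,Z')P(Z').

P(V|do(Z)): frontdoor, adjust for {W}.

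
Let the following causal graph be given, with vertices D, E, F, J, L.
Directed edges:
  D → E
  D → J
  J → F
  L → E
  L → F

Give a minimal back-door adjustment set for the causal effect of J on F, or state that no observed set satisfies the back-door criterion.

desc(J)\{J}={F}; candidates ⊆ {D,E,L}.
∅: J⊥F given ∅ in G with J→· removed — back-door holds.

J→F: minimal back-door set ∅.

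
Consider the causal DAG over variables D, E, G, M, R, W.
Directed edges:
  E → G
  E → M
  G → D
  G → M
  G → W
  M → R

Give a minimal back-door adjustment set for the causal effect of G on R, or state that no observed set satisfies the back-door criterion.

desc(G)\{G}={D,M,R,W}; candidates ⊆ {E}.
size 0: {}; under {} G still reaches {E,M,R} ∋ R.
{E}: G⊥R given {E} in G with G→· removed — back-door holds.

G→R: minimal back-door set {E}.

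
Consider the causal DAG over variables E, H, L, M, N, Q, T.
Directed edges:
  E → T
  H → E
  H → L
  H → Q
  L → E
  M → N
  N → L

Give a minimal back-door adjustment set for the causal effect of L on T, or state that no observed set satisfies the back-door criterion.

desc(L)\{L}={E,T}; candidates ⊆ {H,M,N,Q}.
size 0: {}; under {} L still reaches {E,H,M,N,Q,T} ∋ T.
{H}: L⊥T given {H} in G with L→· removed — back-door holds.

L→T: minimal back-door set {H}.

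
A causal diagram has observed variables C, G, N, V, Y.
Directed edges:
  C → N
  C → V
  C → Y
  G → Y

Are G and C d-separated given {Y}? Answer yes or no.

No — G and C are d-connected given {Y}.

Bayes-Ball from G | {Y} reaches {C,N,V}.
C ∈ reach(G|{Y}) ⇒ G ⊥̸ C | {Y}.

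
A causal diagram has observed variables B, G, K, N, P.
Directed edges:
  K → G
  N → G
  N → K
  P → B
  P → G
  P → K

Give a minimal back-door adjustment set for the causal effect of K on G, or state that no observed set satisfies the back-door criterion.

K→G: minimal back-door set {N, P}.

desc(K)\{K}={G}; candidates ⊆ {B,N,P}.
size 0: {}; under {} K still reaches {B,G,N,P} ∋ G.
size 1: {B}, {N}, {P}; under {B} K still reaches {G,N,P} ∋ G.
{N,P}: K⊥G given {N,P} in G with K→· removed — back-door holds.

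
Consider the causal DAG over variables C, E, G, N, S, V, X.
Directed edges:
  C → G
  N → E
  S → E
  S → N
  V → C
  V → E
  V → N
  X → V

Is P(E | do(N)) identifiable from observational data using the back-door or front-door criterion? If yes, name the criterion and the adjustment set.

desc(N)\{N}={E}; candidates ⊆ {C,G,S,V,X}.
size 0: {}; under {} N still reaches {C,E,G,S,V,X} ∋ E.
size 1: {C}, {G}, {S} …(+2); under {C} N still reaches {E,S,V,X} ∋ E.
{S,V}: N⊥E given {S,V} in G with N→· removed — back-door holds.
P(E|do(N)) = Σ_{S,V} P(E|N,S,V)·P(S,V).

P(E|do(N)): backdoor, adjust for {S, V}.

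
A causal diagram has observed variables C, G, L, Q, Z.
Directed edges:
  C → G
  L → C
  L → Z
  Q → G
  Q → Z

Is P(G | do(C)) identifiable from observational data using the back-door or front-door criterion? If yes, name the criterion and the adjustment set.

desc(C)\{C}={G}; candidates ⊆ {L,Q,Z}.
∅: C⊥G given ∅ in G with C→· removed — back-door holds.
P(G|do(C)) = P(G|C) — no adjustment needed.

P(G|do(C)): backdoor, adjust for ∅.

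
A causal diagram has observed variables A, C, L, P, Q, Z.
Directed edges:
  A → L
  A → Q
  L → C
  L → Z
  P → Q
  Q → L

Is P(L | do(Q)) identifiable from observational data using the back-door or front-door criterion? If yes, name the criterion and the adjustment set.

desc(Q)\{Q}={C,L,Z}; candidates ⊆ {A,P}.
size 0: {}; under {} Q still reaches {A,C,L,P,Z} ∋ L.
{A}: Q⊥L given {A} in G with Q→· removed — back-door holds.
P(L|do(Q)) = Σ_{A} P(L|Q,A)·P(A).

P(L|do(Q)): backdoor, adjust for {A}.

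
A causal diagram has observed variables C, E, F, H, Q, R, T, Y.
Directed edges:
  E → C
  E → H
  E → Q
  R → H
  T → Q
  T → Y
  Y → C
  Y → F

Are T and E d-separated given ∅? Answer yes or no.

Bayes-Ball from T | ∅ reaches {C,F,Q,Y}.
E ∉ reach(T|∅) ⇒ T ⊥ E | ∅.

Yes — T ⊥ E | ∅.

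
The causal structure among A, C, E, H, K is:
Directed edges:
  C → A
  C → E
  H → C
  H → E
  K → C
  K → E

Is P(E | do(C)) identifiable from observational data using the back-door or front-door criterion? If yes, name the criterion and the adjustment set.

desc(C)\{C}={A,E}; candidates ⊆ {H,K}.
size 0: {}; under {} C still reaches {E,H,K} ∋ E.
size 1: {H}, {K}; under {H} C still reaches {E,K} ∋ E.
{H,K}: C⊥E given {H,K} in G with C→· removed — back-door holds.
P(E|do(C)) = Σ_{H,K} P(E|C,H,K)·P(H,K).

P(E|do(C)): backdoor, adjust for {H, K}.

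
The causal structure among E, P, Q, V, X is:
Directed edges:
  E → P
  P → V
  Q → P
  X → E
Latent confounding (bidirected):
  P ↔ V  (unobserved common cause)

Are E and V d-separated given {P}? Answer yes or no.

Bayes-Ball from E | {P} reaches {Q,V,X}.
V ∈ reach(E|{P}) ⇒ E ⊥̸ V | {P}.

No — E and V are d-connected given {P}.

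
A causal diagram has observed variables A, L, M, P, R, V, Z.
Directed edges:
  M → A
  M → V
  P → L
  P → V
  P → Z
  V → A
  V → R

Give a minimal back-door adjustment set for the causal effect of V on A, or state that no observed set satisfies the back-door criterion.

V→A: minimal back-door set {M}.

desc(V)\{V}={A,R}; candidates ⊆ {L,M,P,Z}.
size 0: {}; under {} V still reaches {A,L,M,P,Z} ∋ A.
{M}: V⊥A given {M} in G with V→· removed — back-door holds.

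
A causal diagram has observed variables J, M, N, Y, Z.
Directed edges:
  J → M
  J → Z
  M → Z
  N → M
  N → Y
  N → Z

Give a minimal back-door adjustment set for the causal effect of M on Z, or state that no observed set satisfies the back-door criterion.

desc(M)\{M}={Z}; candidates ⊆ {J,N,Y}.
size 0: {}; under {} M still reaches {J,N,Y,Z} ∋ Z.
size 1: {J}, {N}, {Y}; under {J} M still reaches {N,Y,Z} ∋ Z.
{J,N}: M⊥Z given {J,N} in G with M→· removed — back-door holds.

M→Z: minimal back-door set {J, N}.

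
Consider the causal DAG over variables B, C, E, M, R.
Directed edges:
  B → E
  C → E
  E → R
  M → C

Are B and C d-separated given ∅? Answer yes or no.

Yes — B ⊥ C | ∅.

Bayes-Ball from B | ∅ reaches {E,R}.
C ∉ reach(B|∅) ⇒ B ⊥ C | ∅.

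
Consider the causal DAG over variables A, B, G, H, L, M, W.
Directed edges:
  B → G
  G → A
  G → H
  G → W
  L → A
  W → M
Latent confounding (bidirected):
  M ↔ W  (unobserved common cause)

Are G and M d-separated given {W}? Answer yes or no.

No — G and M are d-connected given {W}.

Bayes-Ball from G | {W} reaches {A,B,H,M}.
M ∈ reach(G|{W}) ⇒ G ⊥̸ M | {W}.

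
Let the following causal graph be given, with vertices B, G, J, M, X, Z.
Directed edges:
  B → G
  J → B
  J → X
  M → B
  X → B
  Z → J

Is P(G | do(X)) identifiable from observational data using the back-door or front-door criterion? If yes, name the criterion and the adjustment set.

P(G|do(X)): backdoor, adjust for {J}.

desc(X)\{X}={B,G}; candidates ⊆ {J,M,Z}.
size 0: {}; under {} X still reaches {B,G,J,Z} ∋ G.
{J}: X⊥G given {J} in G with X→· removed — back-door holds.
P(G|do(X)) = Σ_{J} P(G|X,J)·P(J).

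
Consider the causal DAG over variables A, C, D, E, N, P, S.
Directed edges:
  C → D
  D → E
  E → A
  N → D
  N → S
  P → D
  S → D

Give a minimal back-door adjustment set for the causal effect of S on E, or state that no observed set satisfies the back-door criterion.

S→E: minimal back-door set {N}.

desc(S)\{S}={A,D,E}; candidates ⊆ {C,N,P}.
size 0: {}; under {} S still reaches {A,D,E,N} ∋ E.
{N}: S⊥E given {N} in G with S→· removed — back-door holds.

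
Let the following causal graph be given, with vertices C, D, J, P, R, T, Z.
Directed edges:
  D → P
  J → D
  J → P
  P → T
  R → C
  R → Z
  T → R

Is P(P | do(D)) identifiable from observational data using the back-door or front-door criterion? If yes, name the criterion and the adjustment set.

P(P|do(D)): backdoor, adjust for {J}.

desc(D)\{D}={C,P,R,T,Z}; candidates ⊆ {J}.
size 0: {}; under {} D still reaches {C,J,P,R,T,Z} ∋ P.
{J}: D⊥P given {J} in G with D→· removed — back-door holds.
P(P|do(D)) = Σ_{J} P(P|D,J)·P(J).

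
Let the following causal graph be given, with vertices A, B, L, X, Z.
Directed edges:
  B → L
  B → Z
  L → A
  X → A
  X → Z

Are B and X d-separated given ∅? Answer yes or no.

Bayes-Ball from B | ∅ reaches {A,L,Z}.
X ∉ reach(B|∅) ⇒ B ⊥ X | ∅.

Yes — B ⊥ X | ∅.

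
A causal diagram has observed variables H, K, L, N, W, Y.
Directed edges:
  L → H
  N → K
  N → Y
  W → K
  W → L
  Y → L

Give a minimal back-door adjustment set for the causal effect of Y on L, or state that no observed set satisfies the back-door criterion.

desc(Y)\{Y}={H,L}; candidates ⊆ {K,N,W}.
∅: Y⊥L given ∅ in G with Y→· removed — back-door holds.

Y→L: minimal back-door set ∅.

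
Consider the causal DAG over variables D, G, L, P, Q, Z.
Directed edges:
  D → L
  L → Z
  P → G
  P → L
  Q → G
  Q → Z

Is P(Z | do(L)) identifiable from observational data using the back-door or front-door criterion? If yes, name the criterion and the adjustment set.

P(Z|do(L)): backdoor, adjust for ∅.

desc(L)\{L}={Z}; candidates ⊆ {D,G,P,Q}.
∅: L⊥Z given ∅ in G with L→· removed — back-door holds.
P(Z|do(L)) = P(Z|L) — no adjustment needed.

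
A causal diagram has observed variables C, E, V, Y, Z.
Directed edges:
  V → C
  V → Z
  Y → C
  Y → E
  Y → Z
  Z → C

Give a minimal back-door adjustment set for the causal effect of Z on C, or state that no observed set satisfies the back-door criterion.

Z→C: minimal back-door set {V, Y}.

desc(Z)\{Z}={C}; candidates ⊆ {E,V,Y}.
size 0: {}; under {} Z still reaches {C,E,V,Y} ∋ C.
size 1: {E}, {V}, {Y}; under {E} Z still reaches {C,V,Y} ∋ C.
{V,Y}: Z⊥C given {V,Y} in G with Z→· removed — back-door holds.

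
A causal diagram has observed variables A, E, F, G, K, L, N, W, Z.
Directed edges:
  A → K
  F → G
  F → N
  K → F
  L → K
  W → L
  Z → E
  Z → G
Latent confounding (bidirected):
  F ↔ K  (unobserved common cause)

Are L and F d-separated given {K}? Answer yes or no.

No — L and F are d-connected given {K}.

Bayes-Ball from L | {K} reaches {A,F,G,N,W}.
F ∈ reach(L|{K}) ⇒ L ⊥̸ F | {K}.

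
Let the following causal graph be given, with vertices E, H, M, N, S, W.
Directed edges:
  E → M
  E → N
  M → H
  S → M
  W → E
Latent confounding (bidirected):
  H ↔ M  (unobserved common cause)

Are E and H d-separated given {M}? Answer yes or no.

No — E and H are d-connected given {M}.

Bayes-Ball from E | {M} reaches {H,N,S,W}.
H ∈ reach(E|{M}) ⇒ E ⊥̸ H | {M}.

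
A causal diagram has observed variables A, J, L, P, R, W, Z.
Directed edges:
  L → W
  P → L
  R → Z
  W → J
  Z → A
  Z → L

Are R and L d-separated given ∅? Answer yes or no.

Bayes-Ball from R | ∅ reaches {A,J,L,W,Z}.
L ∈ reach(R|∅) ⇒ R ⊥̸ L | ∅.

No — R and L are d-connected given ∅.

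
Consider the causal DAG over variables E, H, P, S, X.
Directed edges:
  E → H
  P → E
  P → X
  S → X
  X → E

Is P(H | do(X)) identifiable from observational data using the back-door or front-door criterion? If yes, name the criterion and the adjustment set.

desc(X)\{X}={E,H}; candidates ⊆ {P,S}.
size 0: {}; under {} X still reaches {E,H,P,S} ∋ H.
{P}: X⊥H given {P} in G with X→· removed — back-door holds.
P(H|do(X)) = Σ_{P} P(H|X,P)·P(P).

P(H|do(X)): backdoor, adjust for {P}.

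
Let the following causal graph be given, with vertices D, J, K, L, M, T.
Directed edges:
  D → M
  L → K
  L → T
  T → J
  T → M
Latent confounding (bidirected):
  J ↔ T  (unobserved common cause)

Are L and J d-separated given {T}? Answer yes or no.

Bayes-Ball from L | {T} reaches {J,K}.
J ∈ reach(L|{T}) ⇒ L ⊥̸ J | {T}.

No — L and J are d-connected given {T}.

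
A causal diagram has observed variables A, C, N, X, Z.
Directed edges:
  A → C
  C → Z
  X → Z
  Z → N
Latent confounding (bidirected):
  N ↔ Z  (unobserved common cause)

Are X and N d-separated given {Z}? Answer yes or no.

No — X and N are d-connected given {Z}.

Bayes-Ball from X | {Z} reaches {A,C,N}.
N ∈ reach(X|{Z}) ⇒ X ⊥̸ N | {Z}.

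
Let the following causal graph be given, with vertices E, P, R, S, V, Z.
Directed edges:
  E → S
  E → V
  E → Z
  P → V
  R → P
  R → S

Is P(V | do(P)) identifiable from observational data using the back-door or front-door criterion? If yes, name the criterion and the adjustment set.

P(V|do(P)): backdoor, adjust for ∅.

desc(P)\{P}={V}; candidates ⊆ {E,R,S,Z}.
∅: P⊥V given ∅ in G with P→· removed — back-door holds.
P(V|do(P)) = P(V|P) — no adjustment needed.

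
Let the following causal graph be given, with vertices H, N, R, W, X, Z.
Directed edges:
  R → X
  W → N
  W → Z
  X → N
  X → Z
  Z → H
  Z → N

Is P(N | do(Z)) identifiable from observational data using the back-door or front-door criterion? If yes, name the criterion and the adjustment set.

P(N|do(Z)): backdoor, adjust for {W, X}.

desc(Z)\{Z}={H,N}; candidates ⊆ {R,W,X}.
size 0: {}; under {} Z still reaches {N,R,W,X} ∋ N.
size 1: {R}, {W}, {X}; under {R} Z still reaches {N,W,X} ∋ N.
{W,X}: Z⊥N given {W,X} in G with Z→· removed — back-door holds.
P(N|do(Z)) = Σ_{W,X} P(N|Z,W,X)·P(W,X).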